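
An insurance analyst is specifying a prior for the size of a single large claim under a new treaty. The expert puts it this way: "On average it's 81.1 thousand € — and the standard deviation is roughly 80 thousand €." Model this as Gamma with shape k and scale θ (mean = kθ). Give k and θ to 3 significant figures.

k ≈ 1.03, θ ≈ 78.9

For Gamma(k, scale θ): mean = kθ, variance = kθ², so CV = 1/√k.
CV = SD/mean = 80/81.1 = 0.9864, hence k = 1/CV² = 1.03.
Then θ = mean/k = 81.1/1.03 = 78.9.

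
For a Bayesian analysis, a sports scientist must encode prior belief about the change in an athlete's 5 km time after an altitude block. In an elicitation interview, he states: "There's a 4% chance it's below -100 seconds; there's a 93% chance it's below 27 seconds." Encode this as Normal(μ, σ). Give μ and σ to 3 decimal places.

The p-quantile of Normal(μ,σ) is μ + z_p·σ, with z_{0.04} = -1.751 and z_{0.93} = 1.476.
Eliminate σ: μ = (z₂·x₁ − z₁·x₂)/(z₂ − z₁) = (1.476·-100 − (-1.751)·27)/3.226 = -31.090.
Then σ = (x₂ − x₁)/(z₂ − z₁) = (27 − -100)/3.226 = 39.362.

μ = -31.090, σ = 39.362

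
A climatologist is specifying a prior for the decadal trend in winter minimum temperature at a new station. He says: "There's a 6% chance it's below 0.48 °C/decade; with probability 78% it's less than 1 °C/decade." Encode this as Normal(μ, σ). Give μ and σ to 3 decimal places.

μ = 0.827, σ = 0.223

The p-quantile of Normal(μ,σ) is μ + z_p·σ, with z_{0.06} = -1.555 and z_{0.78} = 0.7722.
Eliminate σ: μ = (z₂·x₁ − z₁·x₂)/(z₂ − z₁) = (0.7722·0.48 − (-1.555)·1)/2.327 = 0.827.
Then σ = (x₂ − x₁)/(z₂ − z₁) = (1 − 0.48)/2.327 = 0.223.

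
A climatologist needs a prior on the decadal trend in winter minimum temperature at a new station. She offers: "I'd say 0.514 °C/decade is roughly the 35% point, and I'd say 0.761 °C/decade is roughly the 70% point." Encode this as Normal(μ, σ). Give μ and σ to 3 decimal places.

μ = 0.619, σ = 0.272

For Normal(μ,σ), the p-quantile is μ + z_p·σ. Here z_{0.35} = -0.3853, z_{0.7} = 0.5244.
So 0.514 = μ − 0.3853σ and 0.761 = μ + 0.5244σ.
Subtracting: σ = (0.761 − 0.514)/(0.5244 − (-0.3853)) = 0.272.
Then μ = 0.514 − (-0.3853)·0.272 = 0.619.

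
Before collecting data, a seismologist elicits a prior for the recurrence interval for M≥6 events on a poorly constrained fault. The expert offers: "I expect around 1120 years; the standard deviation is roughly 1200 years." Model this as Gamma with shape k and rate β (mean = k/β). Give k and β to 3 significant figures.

For Gamma(k, rate β): mean = k/β, variance = k/β², so CV = 1/√k.
CV = SD/mean = 1200/1120 = 1.071, hence k = 1/CV² = 0.871.
Then β = k/mean = 0.871/1120 = 0.000778.

k ≈ 0.871, β ≈ 0.000778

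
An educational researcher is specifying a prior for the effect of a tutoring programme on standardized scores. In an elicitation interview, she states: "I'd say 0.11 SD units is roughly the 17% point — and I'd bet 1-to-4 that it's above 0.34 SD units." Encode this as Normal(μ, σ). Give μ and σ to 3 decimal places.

μ = 0.232, σ = 0.128

For Normal(μ,σ), the p-quantile is μ + z_p·σ. Here z_{0.17} = -0.9542, z_{0.8} = 0.8416.
So 0.11 = μ − 0.9542σ and 0.34 = μ + 0.8416σ.
Subtracting: σ = (0.34 − 0.11)/(0.8416 − (-0.9542)) = 0.128.
Then μ = 0.11 − (-0.9542)·0.128 = 0.232.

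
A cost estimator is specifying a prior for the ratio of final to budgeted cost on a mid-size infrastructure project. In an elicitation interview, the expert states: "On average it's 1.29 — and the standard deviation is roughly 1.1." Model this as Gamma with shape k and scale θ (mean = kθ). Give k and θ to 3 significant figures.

k ≈ 1.38, θ ≈ 0.938

For Gamma(k, scale θ): mean = kθ, variance = kθ², so CV = 1/√k.
CV = SD/mean = 1.1/1.29 = 0.8527, hence k = 1/CV² = 1.38.
Then θ = mean/k = 1.29/1.38 = 0.938.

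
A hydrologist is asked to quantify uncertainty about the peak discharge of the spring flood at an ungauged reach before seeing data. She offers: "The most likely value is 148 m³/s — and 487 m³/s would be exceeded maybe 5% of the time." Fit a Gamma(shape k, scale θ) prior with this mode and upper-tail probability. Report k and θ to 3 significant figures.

Gamma(k,θ) with k>1 has mode (k−1)θ, so θ = 148/(k−1).
Need P(X < 487) = 0.95 with θ tied to k this way. Start at k = 2, θ = 148: P(X<487) ≈ 0.840.
Too low — raise k to concentrate. Iterating converges to k ≈ 2.84.
Then θ = 148/(2.84−1) ≈ 80.4.

k ≈ 2.84, θ ≈ 80.4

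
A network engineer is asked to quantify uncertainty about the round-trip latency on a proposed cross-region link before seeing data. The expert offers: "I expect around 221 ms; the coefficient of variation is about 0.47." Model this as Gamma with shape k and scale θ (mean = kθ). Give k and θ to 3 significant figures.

k ≈ 4.53, θ ≈ 48.8

For Gamma(k, scale θ): mean = kθ, variance = kθ², so CV = 1/√k.
CV = 0.47, hence k = 1/CV² = 4.53.
Then θ = mean/k = 221/4.53 = 48.8.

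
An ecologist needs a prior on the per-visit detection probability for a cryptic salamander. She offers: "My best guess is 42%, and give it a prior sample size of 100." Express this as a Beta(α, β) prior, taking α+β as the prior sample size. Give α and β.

α = 42, β = 58

Under the effective-sample-size interpretation, Beta(α, β) has prior mean α/(α+β) and prior sample size α+β.
So α+β = 100 and α/(α+β) = 0.42, giving α = 0.42·100 = 42 and β = 100 − 42 = 58.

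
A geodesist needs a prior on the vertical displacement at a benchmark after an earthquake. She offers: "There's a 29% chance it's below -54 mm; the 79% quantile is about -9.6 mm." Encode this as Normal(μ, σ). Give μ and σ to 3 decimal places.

μ = -35.931, σ = 32.652

The p-quantile of Normal(μ,σ) is μ + z_p·σ, with z_{0.29} = -0.5534 and z_{0.79} = 0.8064.
Eliminate σ: μ = (z₂·x₁ − z₁·x₂)/(z₂ − z₁) = (0.8064·-54 − (-0.5534)·-9.6)/1.36 = -35.931.
Then σ = (x₂ − x₁)/(z₂ − z₁) = (-9.6 − -54)/1.36 = 32.652.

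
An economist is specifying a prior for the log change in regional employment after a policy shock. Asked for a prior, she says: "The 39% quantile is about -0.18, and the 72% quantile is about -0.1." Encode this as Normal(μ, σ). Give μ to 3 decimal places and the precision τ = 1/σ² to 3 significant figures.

μ = -0.154, τ = 116

For Normal(μ,σ), the p-quantile is μ + z_p·σ. Here z_{0.39} = -0.2793, z_{0.72} = 0.5828.
So -0.18 = μ − 0.2793σ and -0.1 = μ + 0.5828σ.
Subtracting: σ = (-0.1 − -0.18)/(0.5828 − (-0.2793)) = 0.093.
Then μ = -0.18 − (-0.2793)·0.093 = -0.154.
Precision τ = 1/σ² = 1/0.09279² = 116.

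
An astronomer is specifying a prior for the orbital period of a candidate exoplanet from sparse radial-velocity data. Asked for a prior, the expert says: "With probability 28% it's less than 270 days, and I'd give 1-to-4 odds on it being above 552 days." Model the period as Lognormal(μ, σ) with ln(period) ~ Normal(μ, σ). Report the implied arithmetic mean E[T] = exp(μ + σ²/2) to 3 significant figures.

E[T] ≈ 410 days

If T ~ Lognormal(μ,σ) then ln T ~ Normal(μ,σ), so the p-quantile of ln T is μ + z_p·σ.
ln(270) = 5.598 and ln(552) = 6.314; z_{0.28} = -0.5828, z_{0.8} = 0.8416.
σ = (6.314 − 5.598)/(0.8416 − (-0.5828)) = 0.502.
μ = 5.598 − (-0.5828)·0.502 = 5.891.
E[T] = exp(μ + σ²/2) = exp(5.891 + 0.1260) = 410 days.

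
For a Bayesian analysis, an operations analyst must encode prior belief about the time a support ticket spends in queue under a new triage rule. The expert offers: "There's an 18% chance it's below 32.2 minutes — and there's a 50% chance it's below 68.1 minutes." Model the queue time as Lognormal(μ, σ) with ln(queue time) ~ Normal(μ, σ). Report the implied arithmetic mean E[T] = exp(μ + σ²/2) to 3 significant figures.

E[T] ≈ 95.2 minutes

If T ~ Lognormal(μ,σ) then ln T ~ Normal(μ,σ), so the p-quantile of ln T is μ + z_p·σ.
ln(32.2) = 3.472 and ln(68.1) = 4.221; z_{0.18} = -0.9154, z_{0.5} = 0.
σ = (4.221 − 3.472)/(0 − (-0.9154)) = 0.818.
μ = 3.472 − (-0.9154)·0.818 = 4.221.
E[T] = exp(μ + σ²/2) = exp(4.221 + 0.3348) = 95.2 minutes.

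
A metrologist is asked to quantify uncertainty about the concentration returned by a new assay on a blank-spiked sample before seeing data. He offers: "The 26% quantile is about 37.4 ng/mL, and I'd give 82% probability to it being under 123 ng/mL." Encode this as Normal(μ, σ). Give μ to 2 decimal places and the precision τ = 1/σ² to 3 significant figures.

μ = 72.73, τ = 0.000332

The p-quantile of Normal(μ,σ) is μ + z_p·σ, with z_{0.26} = -0.6433 and z_{0.82} = 0.9154.
Eliminate σ: μ = (z₂·x₁ − z₁·x₂)/(z₂ − z₁) = (0.9154·37.4 − (-0.6433)·123)/1.559 = 72.73.
Then σ = (x₂ − x₁)/(z₂ − z₁) = (123 − 37.4)/1.559 = 54.92.
Precision τ = 1/σ² = 1/54.92² = 0.000332.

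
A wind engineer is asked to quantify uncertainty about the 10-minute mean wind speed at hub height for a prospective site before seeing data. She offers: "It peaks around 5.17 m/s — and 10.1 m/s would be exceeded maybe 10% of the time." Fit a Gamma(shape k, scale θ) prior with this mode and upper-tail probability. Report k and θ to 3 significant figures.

Gamma(k,θ) with k>1 has mode (k−1)θ, so θ = 5.17/(k−1).
Need P(X < 10.1) = 0.9 with θ tied to k this way. Start at k = 2, θ = 5.17: P(X<10.1) ≈ 0.581.
Too low — raise k to concentrate. Iterating converges to k ≈ 5.27.
Then θ = 5.17/(5.27−1) ≈ 1.21.

k ≈ 5.27, θ ≈ 1.21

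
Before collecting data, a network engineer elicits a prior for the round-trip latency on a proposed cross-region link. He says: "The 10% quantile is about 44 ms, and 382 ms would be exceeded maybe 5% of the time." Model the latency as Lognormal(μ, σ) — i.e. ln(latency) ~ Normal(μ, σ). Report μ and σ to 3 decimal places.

μ ≈ 4.731, σ ≈ 0.739

If T ~ Lognormal(μ,σ) then ln T ~ Normal(μ,σ), so the p-quantile of ln T is μ + z_p·σ.
ln(44) = 3.784 and ln(382) = 5.945; z_{0.1} = -1.282, z_{0.95} = 1.645.
σ = (5.945 − 3.784)/(1.645 − (-1.282)) = 0.739.
μ = 3.784 − (-1.282)·0.739 = 4.731.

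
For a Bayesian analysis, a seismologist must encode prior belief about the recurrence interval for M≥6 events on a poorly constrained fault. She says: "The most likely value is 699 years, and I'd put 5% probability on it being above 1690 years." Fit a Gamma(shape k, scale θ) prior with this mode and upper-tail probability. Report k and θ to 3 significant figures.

k ≈ 4.5, θ ≈ 200

Gamma(k,θ) with k>1 has mode (k−1)θ, so θ = 699/(k−1).
Need P(X < 1690) = 0.95 with θ tied to k this way. Start at k = 2, θ = 699: P(X<1690) ≈ 0.695.
Too low — raise k to concentrate. Iterating converges to k ≈ 4.5.
Then θ = 699/(4.5−1) ≈ 200.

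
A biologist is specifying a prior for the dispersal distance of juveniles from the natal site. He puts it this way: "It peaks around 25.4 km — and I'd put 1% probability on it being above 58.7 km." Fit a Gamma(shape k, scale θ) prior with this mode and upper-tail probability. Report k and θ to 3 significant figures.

Gamma(k,θ) with k>1 has mode (k−1)θ, so θ = 25.4/(k−1).
Need P(X < 58.7) = 0.99 with θ tied to k this way. Start at k = 2, θ = 25.4: P(X<58.7) ≈ 0.672.
Too low — raise k to concentrate. Iterating converges to k ≈ 7.8.
Then θ = 25.4/(7.8−1) ≈ 3.73.

k ≈ 7.8, θ ≈ 3.73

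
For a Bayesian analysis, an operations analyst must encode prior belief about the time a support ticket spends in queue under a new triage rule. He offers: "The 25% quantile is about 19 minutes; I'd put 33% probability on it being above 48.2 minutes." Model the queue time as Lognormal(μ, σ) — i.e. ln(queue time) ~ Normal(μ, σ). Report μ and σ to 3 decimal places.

If T ~ Lognormal(μ,σ) then ln T ~ Normal(μ,σ), so the p-quantile of ln T is μ + z_p·σ.
ln(19) = 2.944 and ln(48.2) = 3.875; z_{0.25} = -0.6745, z_{0.67} = 0.4399.
σ = (3.875 − 2.944)/(0.4399 − (-0.6745)) = 0.835.
μ = 2.944 − (-0.6745)·0.835 = 3.508.

μ ≈ 3.508, σ ≈ 0.835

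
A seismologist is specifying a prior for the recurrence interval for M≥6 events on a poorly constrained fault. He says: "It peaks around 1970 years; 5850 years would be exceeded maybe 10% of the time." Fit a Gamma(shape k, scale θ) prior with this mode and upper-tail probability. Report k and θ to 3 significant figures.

k ≈ 2.61, θ ≈ 1230

Gamma(k,θ) with k>1 has mode (k−1)θ, so θ = 1970/(k−1).
Need P(X < 5850) = 0.9 with θ tied to k this way. Start at k = 2, θ = 1970: P(X<5850) ≈ 0.796.
Too low — raise k to concentrate. Iterating converges to k ≈ 2.61.
Then θ = 1970/(2.61−1) ≈ 1230.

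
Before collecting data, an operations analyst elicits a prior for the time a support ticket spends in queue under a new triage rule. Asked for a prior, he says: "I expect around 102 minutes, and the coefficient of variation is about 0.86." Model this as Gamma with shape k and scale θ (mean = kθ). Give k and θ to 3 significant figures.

For Gamma(k, scale θ): mean = kθ, variance = kθ², so CV = 1/√k.
CV = 0.86, hence k = 1/CV² = 1.35.
Then θ = mean/k = 102/1.35 = 75.4.

k ≈ 1.35, θ ≈ 75.4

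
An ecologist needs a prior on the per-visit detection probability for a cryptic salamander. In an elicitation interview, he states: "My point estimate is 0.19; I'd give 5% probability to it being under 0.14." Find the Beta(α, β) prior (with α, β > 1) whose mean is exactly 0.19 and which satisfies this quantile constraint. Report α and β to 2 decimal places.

α ≈ 28.59, β ≈ 121.89

With mean 0.19 fixed, write α = 0.19s, β = 0.81s where s = α+β.
Need P(θ < 0.14) = 0.05 under Beta(0.19s, 0.81s). Normal approximation: (q−m)/√(m(1−m)/s) ≈ z_{0.05} = -1.64, so s ≈ 0.19·0.81·(-1.64)²/(0.14−0.19)² = 166.6.
At s = 166.6: P(θ<0.14) ≈ 0.041. Adjusting to match 0.05 gives s ≈ 150.49.
So α = 0.19·150.49 ≈ 28.59, β = 0.81·150.49 ≈ 121.89.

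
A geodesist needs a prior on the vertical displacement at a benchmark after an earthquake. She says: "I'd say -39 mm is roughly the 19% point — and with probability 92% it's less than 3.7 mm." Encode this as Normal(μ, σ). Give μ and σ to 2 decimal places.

For Normal(μ,σ), the p-quantile is μ + z_p·σ. Here z_{0.19} = -0.8779, z_{0.92} = 1.405.
So -39 = μ − 0.8779σ and 3.7 = μ + 1.405σ.
Subtracting: σ = (3.7 − -39)/(1.405 − (-0.8779)) = 18.70.
Then μ = -39 − (-0.8779)·18.70 = -22.58.

μ = -22.58, σ = 18.70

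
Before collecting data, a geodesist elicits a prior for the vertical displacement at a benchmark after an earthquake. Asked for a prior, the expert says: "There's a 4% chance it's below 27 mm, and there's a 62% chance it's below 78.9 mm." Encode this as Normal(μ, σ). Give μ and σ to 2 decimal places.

For Normal(μ,σ), the p-quantile is μ + z_p·σ. Here z_{0.04} = -1.751, z_{0.62} = 0.3055.
So 27 = μ − 1.751σ and 78.9 = μ + 0.3055σ.
Subtracting: σ = (78.9 − 27)/(0.3055 − (-1.751)) = 25.24.
Then μ = 27 − (-1.751)·25.24 = 71.19.

μ = 71.19, σ = 25.24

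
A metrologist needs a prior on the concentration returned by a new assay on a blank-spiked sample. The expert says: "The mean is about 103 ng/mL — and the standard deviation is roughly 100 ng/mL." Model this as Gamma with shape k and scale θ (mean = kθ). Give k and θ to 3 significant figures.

For Gamma(k, scale θ): mean = kθ, variance = kθ², so CV = 1/√k.
CV = SD/mean = 100/103 = 0.9709, hence k = 1/CV² = 1.06.
Then θ = mean/k = 103/1.06 = 97.1.

k ≈ 1.06, θ ≈ 97.1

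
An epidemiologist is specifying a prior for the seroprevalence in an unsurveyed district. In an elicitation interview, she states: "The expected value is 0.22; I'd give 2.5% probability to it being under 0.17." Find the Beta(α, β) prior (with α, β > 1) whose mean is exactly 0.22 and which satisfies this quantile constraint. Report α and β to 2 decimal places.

With mean 0.22 fixed, write α = 0.22s, β = 0.78s where s = α+β.
Need P(θ < 0.17) = 0.025 under Beta(0.22s, 0.78s). Normal approximation: (q−m)/√(m(1−m)/s) ≈ z_{0.025} = -1.96, so s ≈ 0.22·0.78·(-1.96)²/(0.17−0.22)² = 263.7.
At s = 263.7: P(θ<0.17) ≈ 0.020. Adjusting to match 0.025 gives s ≈ 240.10.
So α = 0.22·240.10 ≈ 52.82, β = 0.78·240.10 ≈ 187.27.

α ≈ 52.82, β ≈ 187.27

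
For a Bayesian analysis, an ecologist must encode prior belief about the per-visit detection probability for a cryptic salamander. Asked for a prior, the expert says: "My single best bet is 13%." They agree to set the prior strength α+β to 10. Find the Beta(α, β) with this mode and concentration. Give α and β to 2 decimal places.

For α,β > 1 the Beta mode is (α−1)/(α+β−2). With α+β = 10, the mode is (α−1)/8.
Set (α−1)/8 = 0.13 → α = 1 + 0.13·8 = 2.04.
β = 10 − α = 7.96.

α = 2.04, β = 7.96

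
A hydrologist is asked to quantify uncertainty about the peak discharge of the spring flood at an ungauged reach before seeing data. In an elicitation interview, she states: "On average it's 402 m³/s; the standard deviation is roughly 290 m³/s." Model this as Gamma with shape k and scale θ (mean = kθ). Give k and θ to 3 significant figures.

For Gamma(k, scale θ): mean = kθ, variance = kθ², so CV = 1/√k.
CV = SD/mean = 290/402 = 0.7214, hence k = 1/CV² = 1.92.
Then θ = mean/k = 402/1.92 = 209.

k ≈ 1.92, θ ≈ 209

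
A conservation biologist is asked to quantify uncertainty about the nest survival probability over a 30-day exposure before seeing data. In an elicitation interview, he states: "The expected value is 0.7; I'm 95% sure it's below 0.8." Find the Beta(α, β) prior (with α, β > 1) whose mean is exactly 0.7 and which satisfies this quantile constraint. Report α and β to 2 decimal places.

α ≈ 35.68, β ≈ 15.29

With mean 0.7 fixed, write α = 0.7s, β = 0.3s where s = α+β.
Need P(θ < 0.8) = 0.95 under Beta(0.7s, 0.3s). Normal approximation: (q−m)/√(m(1−m)/s) ≈ z_{0.95} = 1.64, so s ≈ 0.7·0.3·(1.64)²/(0.8−0.7)² = 56.8.
At s = 56.8: P(θ<0.8) ≈ 0.959. Adjusting to match 0.95 gives s ≈ 50.97.
So α = 0.7·50.97 ≈ 35.68, β = 0.3·50.97 ≈ 15.29.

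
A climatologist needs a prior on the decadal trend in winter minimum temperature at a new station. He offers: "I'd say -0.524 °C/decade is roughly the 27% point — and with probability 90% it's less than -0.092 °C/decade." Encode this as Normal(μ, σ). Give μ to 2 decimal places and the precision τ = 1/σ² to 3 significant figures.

The p-quantile of Normal(μ,σ) is μ + z_p·σ, with z_{0.27} = -0.6128 and z_{0.9} = 1.282.
Eliminate σ: μ = (z₂·x₁ − z₁·x₂)/(z₂ − z₁) = (1.282·-0.524 − (-0.6128)·-0.092)/1.894 = -0.38.
Then σ = (x₂ − x₁)/(z₂ − z₁) = (-0.092 − -0.524)/1.894 = 0.23.
Precision τ = 1/σ² = 1/0.228² = 19.2.

μ = -0.38, τ = 19.2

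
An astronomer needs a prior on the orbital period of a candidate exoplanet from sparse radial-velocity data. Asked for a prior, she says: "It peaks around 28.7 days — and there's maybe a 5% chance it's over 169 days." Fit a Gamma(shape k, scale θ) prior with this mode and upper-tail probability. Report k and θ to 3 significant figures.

k ≈ 1.73, θ ≈ 39.3

Gamma(k,θ) with k>1 has mode (k−1)θ, so θ = 28.7/(k−1).
Need P(X < 169) = 0.95 with θ tied to k this way. Start at k = 2, θ = 28.7: P(X<169) ≈ 0.981.
Too high — lower k to spread out. Iterating converges to k ≈ 1.73.
Then θ = 28.7/(1.73−1) ≈ 39.3.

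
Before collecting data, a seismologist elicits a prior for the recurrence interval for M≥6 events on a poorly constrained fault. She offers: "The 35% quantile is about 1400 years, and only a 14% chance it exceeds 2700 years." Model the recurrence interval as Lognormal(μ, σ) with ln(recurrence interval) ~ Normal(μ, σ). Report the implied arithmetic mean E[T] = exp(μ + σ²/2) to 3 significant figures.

E[T] ≈ 1840 years

If T ~ Lognormal(μ,σ) then ln T ~ Normal(μ,σ), so the p-quantile of ln T is μ + z_p·σ.
ln(1400) = 7.244 and ln(2700) = 7.901; z_{0.35} = -0.3853, z_{0.86} = 1.08.
σ = (7.901 − 7.244)/(1.08 − (-0.3853)) = 0.448.
μ = 7.244 − (-0.3853)·0.448 = 7.417.
E[T] = exp(μ + σ²/2) = exp(7.417 + 0.1004) = 1840 years.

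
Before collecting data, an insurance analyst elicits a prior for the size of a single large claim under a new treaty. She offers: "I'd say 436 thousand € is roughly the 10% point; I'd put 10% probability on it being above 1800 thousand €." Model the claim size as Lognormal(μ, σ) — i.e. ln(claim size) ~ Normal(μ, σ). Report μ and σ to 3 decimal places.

If T ~ Lognormal(μ,σ) then ln T ~ Normal(μ,σ), so the p-quantile of ln T is μ + z_p·σ.
ln(436) = 6.078 and ln(1800) = 7.496; z_{0.1} = -1.282, z_{0.9} = 1.282.
σ = (7.496 − 6.078)/(1.282 − (-1.282)) = 0.553.
μ = 6.078 − (-1.282)·0.553 = 6.787.

μ ≈ 6.787, σ ≈ 0.553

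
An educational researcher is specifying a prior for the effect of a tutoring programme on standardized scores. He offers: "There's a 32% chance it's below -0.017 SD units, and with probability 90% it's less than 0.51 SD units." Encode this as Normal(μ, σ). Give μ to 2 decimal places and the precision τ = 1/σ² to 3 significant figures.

For Normal(μ,σ), the p-quantile is μ + z_p·σ. Here z_{0.32} = -0.4677, z_{0.9} = 1.282.
So -0.017 = μ − 0.4677σ and 0.51 = μ + 1.282σ.
Subtracting: σ = (0.51 − -0.017)/(1.282 − (-0.4677)) = 0.30.
Then μ = -0.017 − (-0.4677)·0.30 = 0.12.
Precision τ = 1/σ² = 1/0.3013² = 11.

μ = 0.12, τ = 11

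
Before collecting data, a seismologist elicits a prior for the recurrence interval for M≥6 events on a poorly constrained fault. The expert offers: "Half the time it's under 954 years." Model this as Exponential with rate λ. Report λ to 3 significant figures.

Exponential median = ln 2 / λ, so λ = ln 2 / 954.0 = 0.000727.

λ ≈ 0.000727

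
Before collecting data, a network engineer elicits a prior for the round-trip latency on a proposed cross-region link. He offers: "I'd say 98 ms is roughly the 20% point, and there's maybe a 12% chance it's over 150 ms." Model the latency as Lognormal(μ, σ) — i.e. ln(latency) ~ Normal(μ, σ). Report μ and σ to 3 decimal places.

μ ≈ 4.763, σ ≈ 0.211

If T ~ Lognormal(μ,σ) then ln T ~ Normal(μ,σ), so the p-quantile of ln T is μ + z_p·σ.
ln(98) = 4.585 and ln(150) = 5.011; z_{0.2} = -0.8416, z_{0.88} = 1.175.
σ = (5.011 − 4.585)/(1.175 − (-0.8416)) = 0.211.
μ = 4.585 − (-0.8416)·0.211 = 4.763.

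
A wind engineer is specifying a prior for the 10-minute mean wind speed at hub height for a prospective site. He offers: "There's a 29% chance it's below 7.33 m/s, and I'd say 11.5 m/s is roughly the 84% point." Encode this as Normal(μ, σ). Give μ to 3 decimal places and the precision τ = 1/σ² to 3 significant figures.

For Normal(μ,σ), the p-quantile is μ + z_p·σ. Here z_{0.29} = -0.5534, z_{0.84} = 0.9945.
So 7.33 = μ − 0.5534σ and 11.5 = μ + 0.9945σ.
Subtracting: σ = (11.5 − 7.33)/(0.9945 − (-0.5534)) = 2.694.
Then μ = 7.33 − (-0.5534)·2.694 = 8.821.
Precision τ = 1/σ² = 1/2.694² = 0.138.

μ = 8.821, τ = 0.138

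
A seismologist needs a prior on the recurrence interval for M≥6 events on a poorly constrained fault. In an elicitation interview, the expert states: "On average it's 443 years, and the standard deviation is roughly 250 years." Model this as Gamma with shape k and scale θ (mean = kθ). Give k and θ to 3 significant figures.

k ≈ 3.14, θ ≈ 141

For Gamma(k, scale θ): mean = kθ, variance = kθ², so CV = 1/√k.
CV = SD/mean = 250/443 = 0.5643, hence k = 1/CV² = 3.14.
Then θ = mean/k = 443/3.14 = 141.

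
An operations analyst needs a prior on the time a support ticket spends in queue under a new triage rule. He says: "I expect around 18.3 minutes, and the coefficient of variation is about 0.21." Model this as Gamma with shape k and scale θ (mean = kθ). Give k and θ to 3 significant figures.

For Gamma(k, scale θ): mean = kθ, variance = kθ², so CV = 1/√k.
CV = 0.21, hence k = 1/CV² = 22.7.
Then θ = mean/k = 18.3/22.7 = 0.807.

k ≈ 22.7, θ ≈ 0.807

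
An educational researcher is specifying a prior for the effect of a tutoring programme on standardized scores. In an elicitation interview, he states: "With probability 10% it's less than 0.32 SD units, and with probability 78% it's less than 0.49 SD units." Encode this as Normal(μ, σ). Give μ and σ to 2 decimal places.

μ = 0.43, σ = 0.08

For Normal(μ,σ), the p-quantile is μ + z_p·σ. Here z_{0.1} = -1.282, z_{0.78} = 0.7722.
So 0.32 = μ − 1.282σ and 0.49 = μ + 0.7722σ.
Subtracting: σ = (0.49 − 0.32)/(0.7722 − (-1.282)) = 0.08.
Then μ = 0.32 − (-1.282)·0.08 = 0.43.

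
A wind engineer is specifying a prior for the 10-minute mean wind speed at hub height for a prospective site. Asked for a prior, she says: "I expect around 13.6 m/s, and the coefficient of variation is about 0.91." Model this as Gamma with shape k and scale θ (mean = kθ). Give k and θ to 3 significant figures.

k ≈ 1.21, θ ≈ 11.3

For Gamma(k, scale θ): mean = kθ, variance = kθ², so CV = 1/√k.
CV = 0.91, hence k = 1/CV² = 1.21.
Then θ = mean/k = 13.6/1.21 = 11.3.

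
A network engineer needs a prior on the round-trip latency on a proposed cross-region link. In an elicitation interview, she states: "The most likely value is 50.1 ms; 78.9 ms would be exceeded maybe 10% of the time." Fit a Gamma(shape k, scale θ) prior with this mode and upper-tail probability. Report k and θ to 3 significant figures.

k ≈ 10.1, θ ≈ 5.51

Gamma(k,θ) with k>1 has mode (k−1)θ, so θ = 50.1/(k−1).
Need P(X < 78.9) = 0.9 with θ tied to k this way. Start at k = 2, θ = 50.1: P(X<78.9) ≈ 0.467.
Too low — raise k to concentrate. Iterating converges to k ≈ 10.1.
Then θ = 50.1/(10.1−1) ≈ 5.51.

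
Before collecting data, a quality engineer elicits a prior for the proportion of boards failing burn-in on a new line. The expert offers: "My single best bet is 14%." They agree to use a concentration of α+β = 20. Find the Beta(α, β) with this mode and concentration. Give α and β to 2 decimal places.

For α,β > 1 the Beta mode is (α−1)/(α+β−2). With α+β = 20, the mode is (α−1)/18.
Set (α−1)/18 = 0.14 → α = 1 + 0.14·18 = 3.52.
β = 20 − α = 16.48.

α = 3.52, β = 16.48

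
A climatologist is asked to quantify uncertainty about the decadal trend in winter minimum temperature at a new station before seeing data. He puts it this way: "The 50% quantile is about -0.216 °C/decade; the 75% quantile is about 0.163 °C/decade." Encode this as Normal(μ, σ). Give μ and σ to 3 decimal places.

The p-quantile of Normal(μ,σ) is μ + z_p·σ, with z_{0.5} = 0 and z_{0.75} = 0.6745.
Eliminate σ: μ = (z₂·x₁ − z₁·x₂)/(z₂ − z₁) = (0.6745·-0.216 − (0)·0.163)/0.6745 = -0.216.
Then σ = (x₂ − x₁)/(z₂ − z₁) = (0.163 − -0.216)/0.6745 = 0.562.

μ = -0.216, σ = 0.562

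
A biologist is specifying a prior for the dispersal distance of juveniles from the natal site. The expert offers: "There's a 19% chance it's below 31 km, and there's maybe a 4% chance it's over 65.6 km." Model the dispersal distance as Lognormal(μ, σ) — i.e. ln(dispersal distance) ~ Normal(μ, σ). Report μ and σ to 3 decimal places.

If T ~ Lognormal(μ,σ) then ln T ~ Normal(μ,σ), so the p-quantile of ln T is μ + z_p·σ.
ln(31) = 3.434 and ln(65.6) = 4.184; z_{0.19} = -0.8779, z_{0.96} = 1.751.
σ = (4.184 − 3.434)/(1.751 − (-0.8779)) = 0.285.
μ = 3.434 − (-0.8779)·0.285 = 3.684.

μ ≈ 3.684, σ ≈ 0.285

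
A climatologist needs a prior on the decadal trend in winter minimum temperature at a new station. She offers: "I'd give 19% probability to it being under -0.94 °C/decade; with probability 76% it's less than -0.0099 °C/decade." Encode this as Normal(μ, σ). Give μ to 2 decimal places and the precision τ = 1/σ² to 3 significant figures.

For Normal(μ,σ), the p-quantile is μ + z_p·σ. Here z_{0.19} = -0.8779, z_{0.76} = 0.7063.
So -0.94 = μ − 0.8779σ and -0.0099 = μ + 0.7063σ.
Subtracting: σ = (-0.0099 − -0.94)/(0.7063 − (-0.8779)) = 0.59.
Then μ = -0.94 − (-0.8779)·0.59 = -0.42.
Precision τ = 1/σ² = 1/0.5871² = 2.9.

μ = -0.42, τ = 2.9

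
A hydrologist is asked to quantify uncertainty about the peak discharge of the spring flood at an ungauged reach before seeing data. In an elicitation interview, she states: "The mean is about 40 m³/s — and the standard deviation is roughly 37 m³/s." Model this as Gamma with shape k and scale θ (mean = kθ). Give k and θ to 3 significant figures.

For Gamma(k, scale θ): mean = kθ, variance = kθ², so CV = 1/√k.
CV = SD/mean = 37/40 = 0.925, hence k = 1/CV² = 1.17.
Then θ = mean/k = 40/1.17 = 34.2.

k ≈ 1.17, θ ≈ 34.2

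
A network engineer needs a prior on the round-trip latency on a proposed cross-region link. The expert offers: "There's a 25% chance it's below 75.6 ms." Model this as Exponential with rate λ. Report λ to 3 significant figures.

λ ≈ 0.00381

P(T < 75.6) = 1 − e^(−λ·75.6) = 0.25, so λ = −ln(1−0.25)/75.6 = −ln(0.75)/75.6 = 0.00381.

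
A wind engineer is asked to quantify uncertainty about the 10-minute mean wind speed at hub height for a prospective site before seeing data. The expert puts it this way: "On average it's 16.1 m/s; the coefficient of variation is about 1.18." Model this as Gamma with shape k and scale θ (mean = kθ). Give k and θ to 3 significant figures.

For Gamma(k, scale θ): mean = kθ, variance = kθ², so CV = 1/√k.
CV = 1.18, hence k = 1/CV² = 0.718.
Then θ = mean/k = 16.1/0.718 = 22.4.

k ≈ 0.718, θ ≈ 22.4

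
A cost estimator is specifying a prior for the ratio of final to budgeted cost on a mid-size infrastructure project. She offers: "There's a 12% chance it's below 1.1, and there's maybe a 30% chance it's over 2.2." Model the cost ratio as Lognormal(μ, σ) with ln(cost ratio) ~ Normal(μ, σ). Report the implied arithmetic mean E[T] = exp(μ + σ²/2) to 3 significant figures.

If T ~ Lognormal(μ,σ) then ln T ~ Normal(μ,σ), so the p-quantile of ln T is μ + z_p·σ.
ln(1.1) = 0.09531 and ln(2.2) = 0.7885; z_{0.12} = -1.175, z_{0.7} = 0.5244.
σ = (0.7885 − 0.09531)/(0.5244 − (-1.175)) = 0.408.
μ = 0.09531 − (-1.175)·0.408 = 0.575.
E[T] = exp(μ + σ²/2) = exp(0.575 + 0.0832) = 1.93.

E[T] ≈ 1.93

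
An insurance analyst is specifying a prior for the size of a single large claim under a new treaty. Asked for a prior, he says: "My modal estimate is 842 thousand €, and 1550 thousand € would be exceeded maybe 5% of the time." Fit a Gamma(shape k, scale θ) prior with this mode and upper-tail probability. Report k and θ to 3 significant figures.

k ≈ 8.48, θ ≈ 113

Gamma(k,θ) with k>1 has mode (k−1)θ, so θ = 842/(k−1).
Need P(X < 1550) = 0.95 with θ tied to k this way. Start at k = 2, θ = 842: P(X<1550) ≈ 0.549.
Too low — raise k to concentrate. Iterating converges to k ≈ 8.48.
Then θ = 842/(8.48−1) ≈ 113.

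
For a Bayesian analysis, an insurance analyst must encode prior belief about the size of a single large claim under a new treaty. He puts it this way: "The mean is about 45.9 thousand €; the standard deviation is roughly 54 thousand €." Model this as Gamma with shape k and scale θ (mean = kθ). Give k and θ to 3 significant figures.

k ≈ 0.722, θ ≈ 63.5

For Gamma(k, scale θ): mean = kθ, variance = kθ², so CV = 1/√k.
CV = SD/mean = 54/45.9 = 1.176, hence k = 1/CV² = 0.722.
Then θ = mean/k = 45.9/0.722 = 63.5.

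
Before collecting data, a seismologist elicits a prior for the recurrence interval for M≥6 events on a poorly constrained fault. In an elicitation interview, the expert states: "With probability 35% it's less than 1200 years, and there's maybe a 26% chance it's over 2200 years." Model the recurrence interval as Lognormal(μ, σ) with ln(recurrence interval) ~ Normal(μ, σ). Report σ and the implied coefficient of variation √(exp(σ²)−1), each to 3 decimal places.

σ ≈ 0.589, CV ≈ 0.644

If T ~ Lognormal(μ,σ) then ln T ~ Normal(μ,σ), so the p-quantile of ln T is μ + z_p·σ.
ln(1200) = 7.09 and ln(2200) = 7.696; z_{0.35} = -0.3853, z_{0.74} = 0.6433.
σ = (7.696 − 7.09)/(0.6433 − (-0.3853)) = 0.589.
μ = 7.09 − (-0.3853)·0.589 = 7.317.
CV = √(exp(σ²)−1) = √(exp(0.3472)−1) = 0.644.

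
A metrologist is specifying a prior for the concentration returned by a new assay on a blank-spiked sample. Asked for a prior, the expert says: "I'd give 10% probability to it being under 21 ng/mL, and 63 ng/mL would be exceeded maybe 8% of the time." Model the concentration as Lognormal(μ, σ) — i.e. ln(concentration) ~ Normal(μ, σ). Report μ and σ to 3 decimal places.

If T ~ Lognormal(μ,σ) then ln T ~ Normal(μ,σ), so the p-quantile of ln T is μ + z_p·σ.
ln(21) = 3.045 and ln(63) = 4.143; z_{0.1} = -1.282, z_{0.92} = 1.405.
σ = (4.143 − 3.045)/(1.405 − (-1.282)) = 0.409.
μ = 3.045 − (-1.282)·0.409 = 3.569.

μ ≈ 3.569, σ ≈ 0.409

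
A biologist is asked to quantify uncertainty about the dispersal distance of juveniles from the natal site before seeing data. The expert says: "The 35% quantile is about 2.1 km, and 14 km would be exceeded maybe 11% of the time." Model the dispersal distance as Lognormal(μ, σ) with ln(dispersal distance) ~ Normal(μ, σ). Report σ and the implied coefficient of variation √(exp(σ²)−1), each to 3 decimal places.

If T ~ Lognormal(μ,σ) then ln T ~ Normal(μ,σ), so the p-quantile of ln T is μ + z_p·σ.
ln(2.1) = 0.7419 and ln(14) = 2.639; z_{0.35} = -0.3853, z_{0.89} = 1.227.
σ = (2.639 − 0.7419)/(1.227 − (-0.3853)) = 1.177.
μ = 0.7419 − (-0.3853)·1.177 = 1.195.
CV = √(exp(σ²)−1) = √(exp(1.3853)−1) = 1.731.

σ ≈ 1.177, CV ≈ 1.731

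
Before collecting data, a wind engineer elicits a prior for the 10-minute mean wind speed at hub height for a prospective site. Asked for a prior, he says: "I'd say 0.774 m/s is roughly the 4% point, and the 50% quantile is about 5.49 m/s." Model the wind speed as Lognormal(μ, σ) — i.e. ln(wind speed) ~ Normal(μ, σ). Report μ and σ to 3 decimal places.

If T ~ Lognormal(μ,σ) then ln T ~ Normal(μ,σ), so the p-quantile of ln T is μ + z_p·σ.
ln(0.774) = -0.2562 and ln(5.49) = 1.703; z_{0.04} = -1.751, z_{0.5} = 0.
σ = (1.703 − -0.2562)/(0 − (-1.751)) = 1.119.
μ = -0.2562 − (-1.751)·1.119 = 1.703.

μ ≈ 1.703, σ ≈ 1.119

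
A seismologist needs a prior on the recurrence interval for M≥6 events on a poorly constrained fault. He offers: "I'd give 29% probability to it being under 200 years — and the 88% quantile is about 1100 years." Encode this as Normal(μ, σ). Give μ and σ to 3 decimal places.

μ = 488.159, σ = 520.721

For Normal(μ,σ), the p-quantile is μ + z_p·σ. Here z_{0.29} = -0.5534, z_{0.88} = 1.175.
So 200 = μ − 0.5534σ and 1100 = μ + 1.175σ.
Subtracting: σ = (1100 − 200)/(1.175 − (-0.5534)) = 520.721.
Then μ = 200 − (-0.5534)·520.721 = 488.159.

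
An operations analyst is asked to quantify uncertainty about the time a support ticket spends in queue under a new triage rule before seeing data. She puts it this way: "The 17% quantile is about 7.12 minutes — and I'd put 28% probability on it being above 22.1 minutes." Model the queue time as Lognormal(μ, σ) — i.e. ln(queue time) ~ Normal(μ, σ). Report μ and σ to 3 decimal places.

μ ≈ 2.666, σ ≈ 0.737

If T ~ Lognormal(μ,σ) then ln T ~ Normal(μ,σ), so the p-quantile of ln T is μ + z_p·σ.
ln(7.12) = 1.963 and ln(22.1) = 3.096; z_{0.17} = -0.9542, z_{0.72} = 0.5828.
σ = (3.096 − 1.963)/(0.5828 − (-0.9542)) = 0.737.
μ = 1.963 − (-0.9542)·0.737 = 2.666.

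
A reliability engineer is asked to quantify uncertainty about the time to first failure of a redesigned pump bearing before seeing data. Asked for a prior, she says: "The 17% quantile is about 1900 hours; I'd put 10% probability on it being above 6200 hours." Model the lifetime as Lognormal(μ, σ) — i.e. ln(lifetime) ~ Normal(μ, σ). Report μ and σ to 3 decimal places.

μ ≈ 8.054, σ ≈ 0.529

If T ~ Lognormal(μ,σ) then ln T ~ Normal(μ,σ), so the p-quantile of ln T is μ + z_p·σ.
ln(1900) = 7.55 and ln(6200) = 8.732; z_{0.17} = -0.9542, z_{0.9} = 1.282.
σ = (8.732 − 7.55)/(1.282 − (-0.9542)) = 0.529.
μ = 7.55 − (-0.9542)·0.529 = 8.054.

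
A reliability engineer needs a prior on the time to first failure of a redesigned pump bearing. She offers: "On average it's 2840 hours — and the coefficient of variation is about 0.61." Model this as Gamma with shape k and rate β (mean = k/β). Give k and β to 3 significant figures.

k ≈ 2.69, β ≈ 0.000946

For Gamma(k, rate β): mean = k/β, variance = k/β², so CV = 1/√k.
CV = 0.61, hence k = 1/CV² = 2.69.
Then β = k/mean = 2.69/2840 = 0.000946.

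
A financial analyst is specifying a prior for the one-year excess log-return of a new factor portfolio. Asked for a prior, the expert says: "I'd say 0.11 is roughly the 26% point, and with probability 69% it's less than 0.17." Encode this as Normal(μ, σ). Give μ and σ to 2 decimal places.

For Normal(μ,σ), the p-quantile is μ + z_p·σ. Here z_{0.26} = -0.6433, z_{0.69} = 0.4959.
So 0.11 = μ − 0.6433σ and 0.17 = μ + 0.4959σ.
Subtracting: σ = (0.17 − 0.11)/(0.4959 − (-0.6433)) = 0.05.
Then μ = 0.11 − (-0.6433)·0.05 = 0.14.

μ = 0.14, σ = 0.05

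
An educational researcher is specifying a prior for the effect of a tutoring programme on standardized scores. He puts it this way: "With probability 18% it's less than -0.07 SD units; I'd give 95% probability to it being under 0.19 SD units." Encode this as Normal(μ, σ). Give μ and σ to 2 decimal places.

μ = 0.02, σ = 0.10

For Normal(μ,σ), the p-quantile is μ + z_p·σ. Here z_{0.18} = -0.9154, z_{0.95} = 1.645.
So -0.07 = μ − 0.9154σ and 0.19 = μ + 1.645σ.
Subtracting: σ = (0.19 − -0.07)/(1.645 − (-0.9154)) = 0.10.
Then μ = -0.07 − (-0.9154)·0.10 = 0.02.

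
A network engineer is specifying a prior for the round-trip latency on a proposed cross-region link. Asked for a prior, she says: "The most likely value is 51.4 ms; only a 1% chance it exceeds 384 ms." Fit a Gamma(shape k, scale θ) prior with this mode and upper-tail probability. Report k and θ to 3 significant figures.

Gamma(k,θ) with k>1 has mode (k−1)θ, so θ = 51.4/(k−1).
Need P(X < 384) = 0.99 with θ tied to k this way. Start at k = 2, θ = 51.4: P(X<384) ≈ 0.995.
Too high — lower k to spread out. Iterating converges to k ≈ 1.85.
Then θ = 51.4/(1.85−1) ≈ 60.4.

k ≈ 1.85, θ ≈ 60.4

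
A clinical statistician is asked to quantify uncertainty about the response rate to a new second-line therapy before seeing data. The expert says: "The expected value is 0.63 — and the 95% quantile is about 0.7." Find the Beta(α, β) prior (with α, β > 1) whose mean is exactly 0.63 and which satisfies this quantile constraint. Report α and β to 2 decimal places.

α ≈ 77.78, β ≈ 45.68

With mean 0.63 fixed, write α = 0.63s, β = 0.37s where s = α+β.
Need P(θ < 0.7) = 0.95 under Beta(0.63s, 0.37s). Normal approximation: (q−m)/√(m(1−m)/s) ≈ z_{0.95} = 1.64, so s ≈ 0.63·0.37·(1.64)²/(0.7−0.63)² = 128.7.
At s = 128.7: P(θ<0.7) ≈ 0.954. Adjusting to match 0.95 gives s ≈ 123.47.
So α = 0.63·123.47 ≈ 77.78, β = 0.37·123.47 ≈ 45.68.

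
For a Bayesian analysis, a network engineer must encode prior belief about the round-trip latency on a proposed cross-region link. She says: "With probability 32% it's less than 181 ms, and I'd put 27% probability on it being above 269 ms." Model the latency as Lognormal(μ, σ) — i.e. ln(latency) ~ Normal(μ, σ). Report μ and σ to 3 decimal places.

If T ~ Lognormal(μ,σ) then ln T ~ Normal(μ,σ), so the p-quantile of ln T is μ + z_p·σ.
ln(181) = 5.198 and ln(269) = 5.595; z_{0.32} = -0.4677, z_{0.73} = 0.6128.
σ = (5.595 − 5.198)/(0.6128 − (-0.4677)) = 0.367.
μ = 5.198 − (-0.4677)·0.367 = 5.370.

μ ≈ 5.370, σ ≈ 0.367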